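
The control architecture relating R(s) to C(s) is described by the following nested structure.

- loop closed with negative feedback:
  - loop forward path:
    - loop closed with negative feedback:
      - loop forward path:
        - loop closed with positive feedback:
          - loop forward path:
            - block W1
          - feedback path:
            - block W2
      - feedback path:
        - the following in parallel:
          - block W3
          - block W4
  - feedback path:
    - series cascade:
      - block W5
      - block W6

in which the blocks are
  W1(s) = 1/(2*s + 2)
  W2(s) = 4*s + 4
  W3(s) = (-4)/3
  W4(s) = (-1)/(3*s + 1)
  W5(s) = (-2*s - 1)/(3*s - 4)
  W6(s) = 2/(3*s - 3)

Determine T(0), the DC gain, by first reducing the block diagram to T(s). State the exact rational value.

Reducing step by step:

Step 1: feedback reduction of W1, W2, giving (-1)/(2*s + 2)
Step 2: parallel reduction of W3, W4, giving (-12*s - 7)/(9*s + 3)
Step 3: close the feedback loop around [W1/(1-W1*W2)], (W3+W4), giving (-9*s - 3)/(18*s^2 + 36*s + 13)
Step 4: reduce the series chain W5, W6, giving (-4*s - 2)/(9*s^2 - 21*s + 12)
Step 5: reduce the feedback loop with forward [[W1/(1-W1*W2)]/(1+[W1/(1-W1*W2)]*(W3+W4))] and return (W5*W6), giving (-9*s^3 + 18*s^2 - 5*s - 4)/(18*s^4 - 6*s^3 - 43*s^2 + 21*s + 18)
Step 5 gives the overall T(s). Then T(0) = -4/18 = -2/9.

Answer: -2/9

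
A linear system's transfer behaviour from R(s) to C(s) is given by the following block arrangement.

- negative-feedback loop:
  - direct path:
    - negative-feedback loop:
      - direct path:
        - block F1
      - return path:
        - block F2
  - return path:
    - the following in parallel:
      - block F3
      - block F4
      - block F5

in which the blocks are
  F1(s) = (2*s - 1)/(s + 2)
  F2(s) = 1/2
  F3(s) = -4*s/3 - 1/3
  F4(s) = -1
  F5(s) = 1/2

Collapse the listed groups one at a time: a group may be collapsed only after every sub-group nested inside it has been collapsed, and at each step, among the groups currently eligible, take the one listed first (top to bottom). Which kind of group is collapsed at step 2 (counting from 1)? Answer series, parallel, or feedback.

1. apply the feedback formula to F1, F2
2. add F3, F4, F5 (parallel)
3. apply the feedback formula to [F1/(1+F1*F2)], (F3+F4+F5)
Step 2: parallel.

Answer: parallel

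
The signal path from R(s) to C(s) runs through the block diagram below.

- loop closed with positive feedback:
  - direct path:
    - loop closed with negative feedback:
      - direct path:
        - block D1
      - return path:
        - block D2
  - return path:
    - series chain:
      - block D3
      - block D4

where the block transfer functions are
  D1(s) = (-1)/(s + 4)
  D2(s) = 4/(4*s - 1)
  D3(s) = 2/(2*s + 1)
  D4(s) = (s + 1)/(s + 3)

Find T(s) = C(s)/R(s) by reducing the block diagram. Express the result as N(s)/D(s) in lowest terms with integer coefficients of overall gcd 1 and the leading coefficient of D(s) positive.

Answer: (-8*s^3 - 26*s^2 - 5*s + 3)/(8*s^4 + 58*s^3 + 109*s^2 - 5*s - 26)

Working:
Step 1: feedback reduction of D1, D2 = (1 - 4*s)/(4*s^2 + 15*s - 8)
Step 2: multiply D3, D4 (series) = (2*s + 2)/(2*s^2 + 7*s + 3)
Step 3: collapse the loop ([D1/(1+D1*D2)] forward, (D3*D4) return), which is the overall transfer function T(s) = C(s)/R(s) in lowest terms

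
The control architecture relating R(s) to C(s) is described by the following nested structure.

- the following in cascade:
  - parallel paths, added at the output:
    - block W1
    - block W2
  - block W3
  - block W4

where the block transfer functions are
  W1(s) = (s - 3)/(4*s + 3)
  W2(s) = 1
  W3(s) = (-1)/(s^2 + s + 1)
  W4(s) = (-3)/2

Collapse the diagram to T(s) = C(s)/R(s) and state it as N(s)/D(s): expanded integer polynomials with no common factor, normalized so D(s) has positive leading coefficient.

Step 1: combine W1, W2 in parallel = (5*s)/(4*s + 3)
Step 2: multiply (W1+W2), W3, W4 (series): this yields T(s), and no further normalization is needed

Answer: (15*s)/(8*s^3 + 14*s^2 + 14*s + 6)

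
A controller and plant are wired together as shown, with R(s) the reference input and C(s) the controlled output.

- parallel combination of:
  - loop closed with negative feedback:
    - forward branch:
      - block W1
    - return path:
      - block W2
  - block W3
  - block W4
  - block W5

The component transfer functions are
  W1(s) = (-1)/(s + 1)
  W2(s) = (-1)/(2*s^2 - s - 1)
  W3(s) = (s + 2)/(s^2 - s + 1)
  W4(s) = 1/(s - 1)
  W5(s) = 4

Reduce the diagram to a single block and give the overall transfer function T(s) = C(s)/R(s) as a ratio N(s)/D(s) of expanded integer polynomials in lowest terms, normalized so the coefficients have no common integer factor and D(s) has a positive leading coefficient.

Step 1 - feedback reduction of W1, W2 = (-2*s^2 + s + 1)/(2*s^3 + s^2 - 2*s)
Step 2 - parallel reduction of [W1/(1+W1*W2)], W3, W4, W5, giving the overall T(s)

Final answer: (8*s^6 - 10*s^5 + 7*s^4 + 5*s^3 - 19*s^2 + 11*s - 1)/(2*s^6 - 3*s^5 + 4*s^3 - 5*s^2 + 2*s)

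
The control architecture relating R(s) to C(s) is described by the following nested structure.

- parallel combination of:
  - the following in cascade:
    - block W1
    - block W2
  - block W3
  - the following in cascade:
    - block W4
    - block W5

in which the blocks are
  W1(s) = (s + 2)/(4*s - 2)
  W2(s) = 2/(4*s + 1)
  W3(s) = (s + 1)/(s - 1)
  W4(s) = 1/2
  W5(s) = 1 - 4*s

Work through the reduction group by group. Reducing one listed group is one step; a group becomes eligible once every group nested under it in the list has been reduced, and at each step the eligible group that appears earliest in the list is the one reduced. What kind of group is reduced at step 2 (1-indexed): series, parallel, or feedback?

The answer is series.

Reasoning:
Step 1 - multiply W1, W2 (series)
Step 2 - multiply W4, W5 (series)
Step 3 - add (W1*W2), W3, (W4*W5) (parallel)
At step 2 the group reduced is series.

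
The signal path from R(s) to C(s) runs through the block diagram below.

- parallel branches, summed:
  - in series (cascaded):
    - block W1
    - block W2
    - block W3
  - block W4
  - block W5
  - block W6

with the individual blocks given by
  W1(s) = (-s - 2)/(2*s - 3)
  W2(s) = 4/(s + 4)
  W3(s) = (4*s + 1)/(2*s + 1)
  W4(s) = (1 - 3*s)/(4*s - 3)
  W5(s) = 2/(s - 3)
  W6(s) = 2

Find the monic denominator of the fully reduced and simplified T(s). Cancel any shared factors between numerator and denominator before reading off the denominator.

The answer is s^5 - 3*s^4/4 - 55*s^3/4 + 345*s^2/16 + 9*s/16 - 27/4.

Reasoning:
[1] cascade W1, W2, W3, giving (-16*s^2 - 36*s - 8)/(4*s^3 + 12*s^2 - 19*s - 12)
[2] reduce the parallel group (W1*W2*W3), W4, W5, W6, giving (20*s^5 - 52*s^4 - 107*s^3 + 640*s^2 - 231*s - 180)/(16*s^5 - 12*s^4 - 220*s^3 + 345*s^2 + 9*s - 108)
T(s) is the step-2 result (common factors already cancelled). Leading coefficient of the denominator: 16. Divide through by 16 for the monic polynomial.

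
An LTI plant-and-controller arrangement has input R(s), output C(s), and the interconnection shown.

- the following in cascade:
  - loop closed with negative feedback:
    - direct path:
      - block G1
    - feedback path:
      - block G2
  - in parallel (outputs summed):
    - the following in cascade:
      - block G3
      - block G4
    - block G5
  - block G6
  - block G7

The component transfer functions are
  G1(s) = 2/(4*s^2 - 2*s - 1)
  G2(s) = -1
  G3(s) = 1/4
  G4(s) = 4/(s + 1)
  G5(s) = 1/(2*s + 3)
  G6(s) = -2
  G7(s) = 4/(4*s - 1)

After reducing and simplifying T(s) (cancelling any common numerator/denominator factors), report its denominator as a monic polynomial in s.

Answer: s^5 + 7*s^4/4 - s^3 - 5*s^2/2 - 15*s/32 + 9/32

Working:
[1] apply the feedback formula to G1, G2, giving 2/(4*s^2 - 2*s - 3)
[2] multiply G3, G4 (series), giving 1/(s + 1)
[3] reduce the parallel group (G3*G4), G5, giving (3*s + 4)/(2*s^2 + 5*s + 3)
[4] cascade [G1/(1+G1*G2)], ((G3*G4)+G5), G6, G7, giving (-48*s - 64)/(32*s^5 + 56*s^4 - 32*s^3 - 80*s^2 - 15*s + 9)
No further cancellation is possible in the step-4 result, so that is T(s). Its denominator becomes monic after dividing by the leading coefficient 32.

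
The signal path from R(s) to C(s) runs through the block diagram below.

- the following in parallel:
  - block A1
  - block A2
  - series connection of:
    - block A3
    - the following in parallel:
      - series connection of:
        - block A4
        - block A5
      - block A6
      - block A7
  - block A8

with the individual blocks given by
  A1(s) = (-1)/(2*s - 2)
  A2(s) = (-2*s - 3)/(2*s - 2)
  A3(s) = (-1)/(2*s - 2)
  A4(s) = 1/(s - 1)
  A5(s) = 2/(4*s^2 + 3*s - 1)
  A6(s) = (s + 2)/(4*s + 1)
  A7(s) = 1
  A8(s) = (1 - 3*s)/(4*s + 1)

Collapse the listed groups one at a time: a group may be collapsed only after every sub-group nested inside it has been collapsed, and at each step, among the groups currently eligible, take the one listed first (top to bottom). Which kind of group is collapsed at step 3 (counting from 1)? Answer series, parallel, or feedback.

Reducing step by step:

1. cascade A4, A5
2. add (A4*A5), A6, A7 (parallel)
3. multiply A3, ((A4*A5)+A6+A7) (series)
4. reduce the parallel group A1, A2, (A3*((A4*A5)+A6+A7)), A8
Step 3 collapses a series group.

Answer: series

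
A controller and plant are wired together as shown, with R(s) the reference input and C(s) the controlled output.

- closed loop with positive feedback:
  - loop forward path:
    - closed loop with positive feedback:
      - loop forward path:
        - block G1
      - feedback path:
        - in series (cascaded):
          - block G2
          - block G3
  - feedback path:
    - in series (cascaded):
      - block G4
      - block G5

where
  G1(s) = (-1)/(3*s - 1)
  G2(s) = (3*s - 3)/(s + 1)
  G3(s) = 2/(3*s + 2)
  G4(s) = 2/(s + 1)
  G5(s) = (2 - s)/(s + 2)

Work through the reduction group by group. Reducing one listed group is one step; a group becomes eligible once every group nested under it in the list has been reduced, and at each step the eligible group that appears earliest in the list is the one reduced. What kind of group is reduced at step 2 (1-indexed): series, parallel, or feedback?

The answer is feedback.

Reasoning:
(1) cascade G2, G3
(2) reduce the feedback loop with forward G1 and return (G2*G3)
(3) combine G4, G5 in series
(4) reduce the feedback loop with forward [G1/(1-G1*(G2*G3))] and return (G4*G5)
So the answer for step 2 is feedback.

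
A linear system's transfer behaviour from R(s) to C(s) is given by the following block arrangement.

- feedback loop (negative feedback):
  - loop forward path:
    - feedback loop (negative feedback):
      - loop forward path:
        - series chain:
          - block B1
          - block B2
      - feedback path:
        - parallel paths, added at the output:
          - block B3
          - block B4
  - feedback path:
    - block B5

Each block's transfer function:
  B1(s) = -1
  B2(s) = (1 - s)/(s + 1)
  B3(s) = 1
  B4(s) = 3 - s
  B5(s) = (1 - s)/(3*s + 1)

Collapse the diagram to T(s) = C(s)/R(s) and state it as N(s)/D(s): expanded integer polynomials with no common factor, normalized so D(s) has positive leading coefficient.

Reducing step by step:

Step 1 - series reduction of B1, B2, giving (s - 1)/(s + 1)
Step 2 - add B3, B4 (parallel), giving 4 - s
Step 3 - reduce the feedback loop with forward (B1*B2) and return (B3+B4), giving (1 - s)/(s^2 - 6*s + 3)
Step 4 - close the feedback loop around [(B1*B2)/(1+(B1*B2)*(B3+B4))], B5, giving the overall T(s)

Answer: (-3*s^2 + 2*s + 1)/(3*s^3 - 16*s^2 + s + 4)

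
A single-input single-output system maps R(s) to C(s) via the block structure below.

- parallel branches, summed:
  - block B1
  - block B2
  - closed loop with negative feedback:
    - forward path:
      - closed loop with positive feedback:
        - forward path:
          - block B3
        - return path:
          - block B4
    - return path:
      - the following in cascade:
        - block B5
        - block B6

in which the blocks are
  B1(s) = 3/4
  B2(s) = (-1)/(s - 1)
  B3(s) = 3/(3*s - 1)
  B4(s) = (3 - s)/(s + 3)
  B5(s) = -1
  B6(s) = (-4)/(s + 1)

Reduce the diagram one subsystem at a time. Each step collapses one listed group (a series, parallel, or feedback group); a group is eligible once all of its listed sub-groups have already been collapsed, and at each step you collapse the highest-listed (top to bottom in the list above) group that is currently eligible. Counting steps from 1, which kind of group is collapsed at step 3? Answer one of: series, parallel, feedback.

[1] reduce the feedback loop with forward B3 and return B4
[2] combine B5, B6 in series
[3] apply the feedback formula to [B3/(1-B3*B4)], (B5*B6)
[4] sum the parallel branches B1, B2, [[B3/(1-B3*B4)]/(1+[B3/(1-B3*B4)]*(B5*B6))]
So the answer for step 3 is feedback.

Therefore the answer is feedback.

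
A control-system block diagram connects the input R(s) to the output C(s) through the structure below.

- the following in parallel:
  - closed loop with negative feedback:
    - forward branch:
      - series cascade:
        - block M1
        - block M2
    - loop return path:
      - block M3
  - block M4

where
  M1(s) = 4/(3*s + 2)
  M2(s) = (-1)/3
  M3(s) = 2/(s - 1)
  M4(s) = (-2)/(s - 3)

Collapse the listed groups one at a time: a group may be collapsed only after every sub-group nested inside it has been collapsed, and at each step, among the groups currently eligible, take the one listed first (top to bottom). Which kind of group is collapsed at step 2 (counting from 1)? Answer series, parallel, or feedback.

The answer is feedback.

Reasoning:
(1) multiply M1, M2 (series)
(2) apply the feedback formula to (M1*M2), M3
(3) add [(M1*M2)/(1+(M1*M2)*M3)], M4 (parallel)
The group at step 2 is a feedback group.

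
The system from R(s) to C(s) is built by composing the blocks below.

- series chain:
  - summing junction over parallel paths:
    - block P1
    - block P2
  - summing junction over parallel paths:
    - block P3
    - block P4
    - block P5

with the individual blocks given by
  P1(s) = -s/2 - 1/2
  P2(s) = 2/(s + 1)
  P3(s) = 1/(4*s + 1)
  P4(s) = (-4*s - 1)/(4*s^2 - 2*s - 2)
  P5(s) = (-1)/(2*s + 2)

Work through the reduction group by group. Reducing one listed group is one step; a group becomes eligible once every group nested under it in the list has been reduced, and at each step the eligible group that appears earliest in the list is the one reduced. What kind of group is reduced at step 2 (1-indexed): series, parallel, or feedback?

(1) combine P1, P2 in parallel
(2) sum the parallel branches P3, P4, P5
(3) cascade (P1+P2), (P3+P4+P5)
Step 2: parallel.

Hence the answer: parallel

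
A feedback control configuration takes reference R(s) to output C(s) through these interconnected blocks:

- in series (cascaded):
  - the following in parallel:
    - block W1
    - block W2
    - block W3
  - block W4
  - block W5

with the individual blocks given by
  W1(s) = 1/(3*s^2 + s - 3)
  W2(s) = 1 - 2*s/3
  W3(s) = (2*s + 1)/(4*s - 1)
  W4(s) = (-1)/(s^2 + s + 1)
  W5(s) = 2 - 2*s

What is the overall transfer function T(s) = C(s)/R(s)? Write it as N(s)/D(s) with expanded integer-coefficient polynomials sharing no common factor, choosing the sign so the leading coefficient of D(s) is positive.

Reducing step by step:

(1) combine W1, W2, W3 in parallel -> (-24*s^4 + 52*s^3 + 44*s^2 - 48*s - 3)/(36*s^3 + 3*s^2 - 39*s + 9)
(2) combine (W1+W2+W3), W4, W5 in series; the result is T(s) itself (integer coefficients, no common factor, positive leading denominator coefficient)

Answer: (-48*s^5 + 152*s^4 - 16*s^3 - 184*s^2 + 90*s + 6)/(36*s^5 + 39*s^4 - 27*s^2 - 30*s + 9)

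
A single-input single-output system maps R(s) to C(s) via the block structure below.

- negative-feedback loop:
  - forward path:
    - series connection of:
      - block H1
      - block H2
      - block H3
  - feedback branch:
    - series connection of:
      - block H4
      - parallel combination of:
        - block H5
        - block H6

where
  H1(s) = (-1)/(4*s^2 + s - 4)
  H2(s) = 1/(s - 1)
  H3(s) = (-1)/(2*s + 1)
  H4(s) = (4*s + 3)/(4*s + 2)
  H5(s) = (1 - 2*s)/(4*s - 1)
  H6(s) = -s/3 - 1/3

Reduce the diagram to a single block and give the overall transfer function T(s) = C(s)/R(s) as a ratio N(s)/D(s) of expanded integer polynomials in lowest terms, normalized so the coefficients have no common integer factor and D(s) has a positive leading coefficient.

Step 1 - combine H1, H2, H3 in series gives 1/(8*s^4 - 2*s^3 - 13*s^2 + 3*s + 4)
Step 2 - sum the parallel branches H5, H6 gives (-4*s^2 - 9*s + 4)/(12*s - 3)
Step 3 - reduce the series chain H4, (H5+H6) gives (-16*s^3 - 48*s^2 - 11*s + 12)/(48*s^2 + 12*s - 6)
Step 4 - feedback reduction of (H1*H2*H3), (H4*(H5+H6)); the result is T(s) itself (integer coefficients, no common factor, positive leading denominator coefficient)

Therefore the answer is (48*s^2 + 12*s - 6)/(384*s^6 - 696*s^4 - 16*s^3 + 258*s^2 + 19*s - 12).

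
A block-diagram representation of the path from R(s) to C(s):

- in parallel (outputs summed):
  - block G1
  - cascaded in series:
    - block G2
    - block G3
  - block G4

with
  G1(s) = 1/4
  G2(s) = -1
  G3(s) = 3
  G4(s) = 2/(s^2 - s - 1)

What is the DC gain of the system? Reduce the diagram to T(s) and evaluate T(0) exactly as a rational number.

First reduce the diagram to T(s).

(1) cascade G2, G3, giving -3
(2) sum the parallel branches G1, (G2*G3), G4, giving (-11*s^2 + 11*s + 19)/(4*s^2 - 4*s - 4)
The step-2 result is T(s). Setting s = 0: T(0) = 19/(-4) = -19/4.

Answer: -19/4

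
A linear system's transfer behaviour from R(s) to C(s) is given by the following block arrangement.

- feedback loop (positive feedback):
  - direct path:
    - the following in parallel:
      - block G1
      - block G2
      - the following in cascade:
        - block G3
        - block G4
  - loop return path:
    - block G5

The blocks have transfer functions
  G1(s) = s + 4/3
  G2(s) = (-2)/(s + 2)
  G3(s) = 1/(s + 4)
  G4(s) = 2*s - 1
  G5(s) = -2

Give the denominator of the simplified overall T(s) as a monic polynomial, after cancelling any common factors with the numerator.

Reducing step by step:

(1) reduce the series chain G3, G4 = (2*s - 1)/(s + 4)
(2) parallel reduction of G1, G2, (G3*G4) = (3*s^3 + 28*s^2 + 51*s + 2)/(3*s^2 + 18*s + 24)
(3) close the feedback loop around (G1+G2+(G3*G4)), G5 = (3*s^3 + 28*s^2 + 51*s + 2)/(6*s^3 + 59*s^2 + 120*s + 28)
T(s) is the step-3 result (common factors already cancelled). Leading coefficient of the denominator: 6. Divide through by 6 for the monic polynomial.

Answer: s^3 + 59*s^2/6 + 20*s + 14/3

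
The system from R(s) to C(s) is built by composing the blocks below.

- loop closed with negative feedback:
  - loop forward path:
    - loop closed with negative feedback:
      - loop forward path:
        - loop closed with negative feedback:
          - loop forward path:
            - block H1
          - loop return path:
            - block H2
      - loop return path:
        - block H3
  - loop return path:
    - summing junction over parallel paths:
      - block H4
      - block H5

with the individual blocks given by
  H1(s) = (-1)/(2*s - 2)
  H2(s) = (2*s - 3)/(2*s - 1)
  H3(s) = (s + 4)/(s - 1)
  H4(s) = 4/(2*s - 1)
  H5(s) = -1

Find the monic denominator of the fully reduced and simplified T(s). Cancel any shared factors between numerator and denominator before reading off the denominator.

(1) close the feedback loop around H1, H2, giving (1 - 2*s)/(4*s^2 - 8*s + 5)
(2) feedback reduction of [H1/(1+H1*H2)], H3, giving (-2*s^2 + 3*s - 1)/(4*s^3 - 14*s^2 + 6*s - 1)
(3) reduce the parallel group H4, H5, giving (5 - 2*s)/(2*s - 1)
(4) apply the feedback formula to [[H1/(1+H1*H2)]/(1+[H1/(1+H1*H2)]*H3)], (H4+H5), giving (-2*s^2 + 3*s - 1)/(4*s^3 - 12*s^2 - s + 4)
T(s) is the step-4 result (common factors already cancelled). Leading coefficient of the denominator: 4. Divide through by 4 for the monic polynomial.

Final answer: s^3 - 3*s^2 - s/4 + 1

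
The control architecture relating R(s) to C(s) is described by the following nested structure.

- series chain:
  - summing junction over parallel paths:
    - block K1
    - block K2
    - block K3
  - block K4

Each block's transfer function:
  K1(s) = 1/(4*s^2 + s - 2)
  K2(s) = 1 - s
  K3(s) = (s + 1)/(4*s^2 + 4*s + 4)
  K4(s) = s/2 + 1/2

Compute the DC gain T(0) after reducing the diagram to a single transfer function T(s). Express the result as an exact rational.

[1] reduce the parallel group K1, K2, K3; result (-16*s^5 - 4*s^4 + 12*s^3 + 25*s^2 + 7*s - 6)/(16*s^4 + 20*s^3 + 12*s^2 - 4*s - 8)
[2] series reduction of (K1+K2+K3), K4; result (-16*s^6 - 20*s^5 + 8*s^4 + 37*s^3 + 32*s^2 + s - 6)/(32*s^4 + 40*s^3 + 24*s^2 - 8*s - 16)
The step-2 result is T(s). Setting s = 0: T(0) = -6/(-16) = 3/8.

Final answer: 3/8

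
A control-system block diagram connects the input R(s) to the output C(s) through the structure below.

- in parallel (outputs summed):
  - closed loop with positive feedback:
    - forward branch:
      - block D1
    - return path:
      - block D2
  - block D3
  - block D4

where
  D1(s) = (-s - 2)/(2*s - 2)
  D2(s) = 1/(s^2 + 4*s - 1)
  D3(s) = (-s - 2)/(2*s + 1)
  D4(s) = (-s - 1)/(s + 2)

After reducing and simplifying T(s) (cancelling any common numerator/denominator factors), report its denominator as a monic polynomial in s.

First reduce the diagram to T(s).

[1] apply the feedback formula to D1, D2, giving (-s^3 - 6*s^2 - 7*s + 2)/(2*s^3 + 6*s^2 - 9*s + 4)
[2] combine [D1/(1-D1*D2)], D3, D4 in parallel, giving (-8*s^5 - 49*s^4 - 71*s^3 - 22*s^2 + 13*s - 16)/(4*s^5 + 22*s^4 + 16*s^3 - 25*s^2 + 2*s + 8)
That last expression is T(s), already simplified. Scaling its denominator by 1/4 (the reciprocal of the leading coefficient) yields the monic denominator.

Answer: s^5 + 11*s^4/2 + 4*s^3 - 25*s^2/4 + s/2 + 2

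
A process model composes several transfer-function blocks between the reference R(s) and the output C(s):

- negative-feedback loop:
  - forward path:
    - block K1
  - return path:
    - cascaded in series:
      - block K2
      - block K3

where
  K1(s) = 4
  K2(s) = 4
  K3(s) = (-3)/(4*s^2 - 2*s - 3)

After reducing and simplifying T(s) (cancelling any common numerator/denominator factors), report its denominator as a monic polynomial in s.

Reducing step by step:

1. combine K2, K3 in series gives (-12)/(4*s^2 - 2*s - 3)
2. close the feedback loop around K1, (K2*K3) gives (16*s^2 - 8*s - 12)/(4*s^2 - 2*s - 51)
The result of step 2 is T(s) in lowest terms. Its denominator has leading coefficient 4; dividing the denominator through by 4 makes it monic.

Answer: s^2 - s/2 - 51/4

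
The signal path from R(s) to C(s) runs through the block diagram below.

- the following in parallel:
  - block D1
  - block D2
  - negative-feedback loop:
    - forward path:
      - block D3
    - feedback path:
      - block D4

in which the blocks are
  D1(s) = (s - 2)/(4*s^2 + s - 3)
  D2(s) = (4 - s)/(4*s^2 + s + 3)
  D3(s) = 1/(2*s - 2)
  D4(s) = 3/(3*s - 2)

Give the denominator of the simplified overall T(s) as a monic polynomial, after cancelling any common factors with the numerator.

Step 1 - collapse the loop (D3 forward, D4 return): (3*s - 2)/(6*s^2 - 10*s + 7)
Step 2 - parallel reduction of D1, D2, [D3/(1+D3*D4)]: (48*s^5 + 40*s^4 - 45*s^3 - 134*s^2 + 209*s - 108)/(96*s^6 - 112*s^5 + 38*s^4 + 46*s^3 - 47*s^2 + 90*s - 63)
No further cancellation is possible in the step-2 result, so that is T(s). Its denominator becomes monic after dividing by the leading coefficient 96.

Final answer: s^6 - 7*s^5/6 + 19*s^4/48 + 23*s^3/48 - 47*s^2/96 + 15*s/16 - 21/32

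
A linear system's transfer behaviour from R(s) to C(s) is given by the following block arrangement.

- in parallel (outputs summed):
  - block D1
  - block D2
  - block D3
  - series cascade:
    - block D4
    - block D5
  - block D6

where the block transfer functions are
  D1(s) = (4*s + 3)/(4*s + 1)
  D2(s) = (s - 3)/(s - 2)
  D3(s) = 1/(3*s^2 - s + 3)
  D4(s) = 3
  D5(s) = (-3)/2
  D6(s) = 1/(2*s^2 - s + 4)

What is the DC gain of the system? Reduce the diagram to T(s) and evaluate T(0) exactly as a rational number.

Step 1: multiply D4, D5 (series): (-9)/2
Step 2: sum the parallel branches D1, D2, D3, (D4*D5), D6: (-120*s^6 + 286*s^5 - 495*s^4 + 643*s^3 - 393*s^2 + 282*s - 28)/(48*s^6 - 124*s^5 + 198*s^4 - 302*s^3 + 118*s^2 - 140*s - 48)
The step-2 result is T(s). Setting s = 0: T(0) = -28/(-48) = 7/12.

Final answer: 7/12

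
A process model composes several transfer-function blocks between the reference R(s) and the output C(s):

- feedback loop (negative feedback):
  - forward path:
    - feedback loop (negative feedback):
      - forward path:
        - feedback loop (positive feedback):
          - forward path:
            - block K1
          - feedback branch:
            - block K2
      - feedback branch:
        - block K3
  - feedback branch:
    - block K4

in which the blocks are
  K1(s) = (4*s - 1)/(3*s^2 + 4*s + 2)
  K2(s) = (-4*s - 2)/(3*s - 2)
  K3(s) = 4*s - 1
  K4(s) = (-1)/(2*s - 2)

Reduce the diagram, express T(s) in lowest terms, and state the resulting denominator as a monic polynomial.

First reduce the diagram to T(s).

Step 1: close the feedback loop around K1, K2 = (12*s^2 - 11*s + 2)/(9*s^3 + 22*s^2 + 2*s - 6)
Step 2: close the feedback loop around [K1/(1-K1*K2)], K3 = (12*s^2 - 11*s + 2)/(57*s^3 - 34*s^2 + 21*s - 8)
Step 3: apply the feedback formula to [[K1/(1-K1*K2)]/(1+[K1/(1-K1*K2)]*K3)], K4 = (24*s^3 - 46*s^2 + 26*s - 4)/(114*s^4 - 182*s^3 + 98*s^2 - 47*s + 14)
Step 3 gives the fully reduced T(s), with no common factor left to cancel. The denominator's leading coefficient is 114, so divide each of its coefficients by 114 to get the monic form.

Answer: s^4 - 91*s^3/57 + 49*s^2/57 - 47*s/114 + 7/57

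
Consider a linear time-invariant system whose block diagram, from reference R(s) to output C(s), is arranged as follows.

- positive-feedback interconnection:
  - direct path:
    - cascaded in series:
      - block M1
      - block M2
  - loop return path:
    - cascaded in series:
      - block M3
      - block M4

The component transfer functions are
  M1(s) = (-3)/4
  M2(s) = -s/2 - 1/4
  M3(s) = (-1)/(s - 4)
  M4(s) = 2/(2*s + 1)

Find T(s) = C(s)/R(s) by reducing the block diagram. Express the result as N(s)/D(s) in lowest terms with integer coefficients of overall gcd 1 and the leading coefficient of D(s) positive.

Step 1 - multiply M1, M2 (series) = 3*s/8 + 3/16
Step 2 - series reduction of M3, M4 = (-2)/(2*s^2 - 7*s - 4)
Step 3 - collapse the loop ((M1*M2) forward, (M3*M4) return) - this is the overall T(s), already in the required normalized form

Final answer: (6*s^2 - 21*s - 12)/(16*s - 58)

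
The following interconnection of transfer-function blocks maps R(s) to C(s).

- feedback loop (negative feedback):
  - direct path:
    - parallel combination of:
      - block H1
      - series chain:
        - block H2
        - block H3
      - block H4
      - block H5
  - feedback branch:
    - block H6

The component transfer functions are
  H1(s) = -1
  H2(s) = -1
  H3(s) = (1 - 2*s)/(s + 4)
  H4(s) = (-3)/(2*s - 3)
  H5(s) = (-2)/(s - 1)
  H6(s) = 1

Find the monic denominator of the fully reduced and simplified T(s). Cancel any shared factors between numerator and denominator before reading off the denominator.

(1) series reduction of H2, H3, giving (2*s - 1)/(s + 4)
(2) reduce the parallel group H1, (H2*H3), H4, H5, giving (2*s^3 - 22*s^2 + 9*s + 21)/(2*s^3 + 3*s^2 - 17*s + 12)
(3) collapse the loop ((H1+(H2*H3)+H4+H5) forward, H6 return), giving (2*s^3 - 22*s^2 + 9*s + 21)/(4*s^3 - 19*s^2 - 8*s + 33)
T(s) is the step-3 result (common factors already cancelled). Leading coefficient of the denominator: 4. Divide through by 4 for the monic polynomial.

Answer: s^3 - 19*s^2/4 - 2*s + 33/4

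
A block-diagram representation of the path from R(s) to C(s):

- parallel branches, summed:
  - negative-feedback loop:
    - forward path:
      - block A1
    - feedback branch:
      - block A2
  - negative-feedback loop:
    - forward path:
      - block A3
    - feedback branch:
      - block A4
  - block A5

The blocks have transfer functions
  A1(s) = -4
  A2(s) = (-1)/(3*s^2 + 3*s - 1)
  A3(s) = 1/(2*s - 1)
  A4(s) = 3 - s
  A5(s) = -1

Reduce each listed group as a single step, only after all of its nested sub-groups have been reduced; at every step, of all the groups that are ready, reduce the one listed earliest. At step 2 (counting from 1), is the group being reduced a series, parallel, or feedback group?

The answer is feedback.

Reasoning:
(1) reduce the feedback loop with forward A1 and return A2
(2) reduce the feedback loop with forward A3 and return A4
(3) sum the parallel branches [A1/(1+A1*A2)], [A3/(1+A3*A4)], A5
Step 2 collapses a feedback group.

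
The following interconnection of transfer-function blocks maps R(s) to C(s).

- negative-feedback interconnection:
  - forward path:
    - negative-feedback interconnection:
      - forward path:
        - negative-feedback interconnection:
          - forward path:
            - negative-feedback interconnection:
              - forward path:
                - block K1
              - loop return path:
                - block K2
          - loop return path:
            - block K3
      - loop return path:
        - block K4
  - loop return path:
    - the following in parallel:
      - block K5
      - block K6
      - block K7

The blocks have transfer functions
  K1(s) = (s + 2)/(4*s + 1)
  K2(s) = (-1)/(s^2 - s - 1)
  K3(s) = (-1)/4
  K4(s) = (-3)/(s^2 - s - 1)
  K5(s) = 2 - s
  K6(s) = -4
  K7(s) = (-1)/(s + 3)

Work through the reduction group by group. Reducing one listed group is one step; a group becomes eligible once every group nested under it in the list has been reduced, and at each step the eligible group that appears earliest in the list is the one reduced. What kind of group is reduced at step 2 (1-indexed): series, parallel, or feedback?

(1) feedback reduction of K1, K2
(2) collapse the loop ([K1/(1+K1*K2)] forward, K3 return)
(3) collapse the loop ([[K1/(1+K1*K2)]/(1+[K1/(1+K1*K2)]*K3)] forward, K4 return)
(4) parallel reduction of K5, K6, K7
(5) feedback reduction of [[[K1/(1+K1*K2)]/(1+[K1/(1+K1*K2)]*K3)]/(1+[[K1/(1+K1*K2)]/(1+[K1/(1+K1*K2)]*K3)]*K4)], (K5+K6+K7)
Step 2 collapses a feedback group.

Hence the answer: feedback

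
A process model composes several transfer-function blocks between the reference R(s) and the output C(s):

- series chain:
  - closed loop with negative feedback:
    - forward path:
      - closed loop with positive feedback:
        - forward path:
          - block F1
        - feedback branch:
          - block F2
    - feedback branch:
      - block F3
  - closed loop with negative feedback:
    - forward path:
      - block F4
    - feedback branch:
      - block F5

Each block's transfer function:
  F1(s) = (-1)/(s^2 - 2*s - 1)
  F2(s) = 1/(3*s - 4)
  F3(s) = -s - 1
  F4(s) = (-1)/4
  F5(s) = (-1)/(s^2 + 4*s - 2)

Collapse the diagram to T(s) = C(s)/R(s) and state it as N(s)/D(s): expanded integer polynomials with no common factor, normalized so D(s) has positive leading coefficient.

Step 1 - collapse the loop (F1 forward, F2 return); result (4 - 3*s)/(3*s^3 - 10*s^2 + 5*s + 5)
Step 2 - collapse the loop ([F1/(1-F1*F2)] forward, F3 return); result (4 - 3*s)/(3*s^3 - 7*s^2 + 4*s + 1)
Step 3 - close the feedback loop around F4, F5; result (-s^2 - 4*s + 2)/(4*s^2 + 16*s - 7)
Step 4 - reduce the series chain [[F1/(1-F1*F2)]/(1+[F1/(1-F1*F2)]*F3)], [F4/(1+F4*F5)] - this is the overall T(s), already in the required normalized form

Answer: (3*s^3 + 8*s^2 - 22*s + 8)/(12*s^5 + 20*s^4 - 117*s^3 + 117*s^2 - 12*s - 7)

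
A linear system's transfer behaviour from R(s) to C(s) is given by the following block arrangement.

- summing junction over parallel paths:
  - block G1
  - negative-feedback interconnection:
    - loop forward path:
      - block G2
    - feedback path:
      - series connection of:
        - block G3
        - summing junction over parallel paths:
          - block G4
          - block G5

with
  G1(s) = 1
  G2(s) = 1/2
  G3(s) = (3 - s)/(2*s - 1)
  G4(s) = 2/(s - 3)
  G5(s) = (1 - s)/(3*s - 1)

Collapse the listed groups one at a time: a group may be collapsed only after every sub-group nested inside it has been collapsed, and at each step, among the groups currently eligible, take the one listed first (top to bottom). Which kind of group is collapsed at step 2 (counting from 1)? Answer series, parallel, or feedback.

Step 1 - add G4, G5 (parallel)
Step 2 - reduce the series chain G3, (G4+G5)
Step 3 - close the feedback loop around G2, (G3*(G4+G5))
Step 4 - reduce the parallel group G1, [G2/(1+G2*(G3*(G4+G5)))]
The group at step 2 is a series group.

Answer: series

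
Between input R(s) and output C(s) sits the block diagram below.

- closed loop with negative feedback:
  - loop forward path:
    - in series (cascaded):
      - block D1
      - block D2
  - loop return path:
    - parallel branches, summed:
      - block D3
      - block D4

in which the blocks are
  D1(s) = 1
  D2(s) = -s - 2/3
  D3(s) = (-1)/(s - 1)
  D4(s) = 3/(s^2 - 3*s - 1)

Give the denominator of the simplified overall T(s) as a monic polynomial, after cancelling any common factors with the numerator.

Reducing step by step:

(1) combine D1, D2 in series; result -s - 2/3
(2) parallel reduction of D3, D4; result (-s^2 + 6*s - 2)/(s^3 - 4*s^2 + 2*s + 1)
(3) close the feedback loop around (D1*D2), (D3+D4); result (-3*s^4 + 10*s^3 + 2*s^2 - 7*s - 2)/(6*s^3 - 28*s^2 + 7)
The result of step 3 is T(s) in lowest terms. Its denominator has leading coefficient 6; dividing the denominator through by 6 makes it monic.

Answer: s^3 - 14*s^2/3 + 7/6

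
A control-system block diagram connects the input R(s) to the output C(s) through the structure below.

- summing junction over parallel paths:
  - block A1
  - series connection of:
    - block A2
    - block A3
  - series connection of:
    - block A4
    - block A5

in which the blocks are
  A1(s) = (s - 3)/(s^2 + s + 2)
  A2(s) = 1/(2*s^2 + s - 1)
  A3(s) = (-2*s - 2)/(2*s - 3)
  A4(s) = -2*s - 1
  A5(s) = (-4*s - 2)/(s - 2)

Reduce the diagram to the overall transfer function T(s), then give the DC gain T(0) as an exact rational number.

(1) combine A2, A3 in series = (-2)/(4*s^2 - 8*s + 3)
(2) multiply A4, A5 (series) = (8*s^2 + 8*s + 2)/(s - 2)
(3) reduce the parallel group A1, (A2*A3), (A4*A5) = (32*s^6 + 4*s^4 - 118*s^3 + 19*s^2 - 41*s + 38)/(4*s^5 - 12*s^4 + 11*s^3 - 19*s^2 + 32*s - 12)
That last expression is T(s); at s = 0 only the constant terms survive, so T(0) = 38/(-12) = -19/6.

Hence the answer: -19/6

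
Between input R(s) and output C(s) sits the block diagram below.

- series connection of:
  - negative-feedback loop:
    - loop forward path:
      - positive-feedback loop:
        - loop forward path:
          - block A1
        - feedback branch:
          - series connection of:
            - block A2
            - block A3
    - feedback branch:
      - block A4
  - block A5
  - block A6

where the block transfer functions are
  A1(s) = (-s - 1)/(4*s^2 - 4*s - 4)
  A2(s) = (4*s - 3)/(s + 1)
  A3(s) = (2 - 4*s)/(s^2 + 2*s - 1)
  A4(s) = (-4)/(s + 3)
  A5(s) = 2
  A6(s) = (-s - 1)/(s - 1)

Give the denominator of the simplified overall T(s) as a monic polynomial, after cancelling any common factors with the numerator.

The answer is s^6 + 3*s^5 - 8*s^4 - 13*s^3 + 59*s^2/2 - 15*s + 5/2.

Reasoning:
1. series reduction of A2, A3 gives (-16*s^2 + 20*s - 6)/(s^3 + 3*s^2 + s - 1)
2. collapse the loop (A1 forward, (A2*A3) return) gives (-s^3 - 3*s^2 - s + 1)/(4*s^4 + 4*s^3 - 32*s^2 + 16*s - 2)
3. feedback reduction of [A1/(1-A1*(A2*A3))], A4 gives (-s^4 - 6*s^3 - 10*s^2 - 2*s + 3)/(4*s^5 + 16*s^4 - 16*s^3 - 68*s^2 + 50*s - 10)
4. reduce the series chain [[A1/(1-A1*(A2*A3))]/(1+[A1/(1-A1*(A2*A3))]*A4)], A5, A6 gives (s^5 + 7*s^4 + 16*s^3 + 12*s^2 - s - 3)/(2*s^6 + 6*s^5 - 16*s^4 - 26*s^3 + 59*s^2 - 30*s + 5)
No further cancellation is possible in the step-4 result, so that is T(s). Its denominator becomes monic after dividing by the leading coefficient 2.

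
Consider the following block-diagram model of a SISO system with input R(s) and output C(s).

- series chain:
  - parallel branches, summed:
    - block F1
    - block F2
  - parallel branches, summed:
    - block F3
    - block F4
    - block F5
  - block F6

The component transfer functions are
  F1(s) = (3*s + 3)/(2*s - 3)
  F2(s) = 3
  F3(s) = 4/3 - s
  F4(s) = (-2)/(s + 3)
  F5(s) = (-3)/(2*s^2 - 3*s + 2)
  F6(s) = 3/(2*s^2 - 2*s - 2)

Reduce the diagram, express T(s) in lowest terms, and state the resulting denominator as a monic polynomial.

1. parallel reduction of F1, F2, giving (9*s - 6)/(2*s - 3)
2. sum the parallel branches F3, F4, F5, giving (-6*s^4 - s^3 + 21*s^2 - 37*s - 15)/(6*s^3 + 9*s^2 - 21*s + 18)
3. series reduction of (F1+F2), (F3+F4+F5), F6, giving (-54*s^5 + 27*s^4 + 195*s^3 - 459*s^2 + 87*s + 90)/(8*s^6 - 8*s^5 - 54*s^4 + 112*s^3 - 56*s^2 - 30*s + 36)
No further cancellation is possible in the step-3 result, so that is T(s). Its denominator becomes monic after dividing by the leading coefficient 8.

Final answer: s^6 - s^5 - 27*s^4/4 + 14*s^3 - 7*s^2 - 15*s/4 + 9/2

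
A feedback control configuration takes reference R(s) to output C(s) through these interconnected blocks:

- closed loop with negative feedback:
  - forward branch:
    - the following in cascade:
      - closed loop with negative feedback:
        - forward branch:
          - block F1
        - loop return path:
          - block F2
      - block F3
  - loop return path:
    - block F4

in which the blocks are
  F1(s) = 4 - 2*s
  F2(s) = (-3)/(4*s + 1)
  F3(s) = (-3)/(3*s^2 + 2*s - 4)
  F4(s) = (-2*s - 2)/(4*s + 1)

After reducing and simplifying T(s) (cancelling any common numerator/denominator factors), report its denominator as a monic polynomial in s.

(1) feedback reduction of F1, F2 gives (-8*s^2 + 14*s + 4)/(10*s - 11)
(2) combine [F1/(1+F1*F2)], F3 in series gives (24*s^2 - 42*s - 12)/(30*s^3 - 13*s^2 - 62*s + 44)
(3) close the feedback loop around ([F1/(1+F1*F2)]*F3), F4 gives (24*s^2 - 42*s - 12)/(30*s^3 - 25*s^2 - 50*s + 68)
Step 3 gives the fully reduced T(s), with no common factor left to cancel. The denominator's leading coefficient is 30, so divide each of its coefficients by 30 to get the monic form.

Therefore the answer is s^3 - 5*s^2/6 - 5*s/3 + 34/15.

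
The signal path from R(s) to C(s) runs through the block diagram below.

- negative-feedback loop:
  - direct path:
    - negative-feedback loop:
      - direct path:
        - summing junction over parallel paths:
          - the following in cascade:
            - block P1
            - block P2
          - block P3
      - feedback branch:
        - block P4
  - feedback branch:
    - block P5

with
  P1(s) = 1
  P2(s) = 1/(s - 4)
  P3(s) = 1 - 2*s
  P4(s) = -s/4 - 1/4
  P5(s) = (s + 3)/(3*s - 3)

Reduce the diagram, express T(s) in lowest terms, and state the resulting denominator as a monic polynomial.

Answer: s^4 - 35*s^3/6 + 9*s^2/2 + 21*s/2 + 1/2

Working:
Step 1. reduce the series chain P1, P2: 1/(s - 4)
Step 2. add (P1*P2), P3 (parallel): (-2*s^2 + 9*s - 3)/(s - 4)
Step 3. reduce the feedback loop with forward ((P1*P2)+P3) and return P4: (-8*s^2 + 36*s - 12)/(2*s^3 - 7*s^2 - 2*s - 13)
Step 4. collapse the loop ([((P1*P2)+P3)/(1+((P1*P2)+P3)*P4)] forward, P5 return): (-24*s^3 + 132*s^2 - 144*s + 36)/(6*s^4 - 35*s^3 + 27*s^2 + 63*s + 3)
T(s) is the step-4 result (common factors already cancelled). Leading coefficient of the denominator: 6. Divide through by 6 for the monic polynomial.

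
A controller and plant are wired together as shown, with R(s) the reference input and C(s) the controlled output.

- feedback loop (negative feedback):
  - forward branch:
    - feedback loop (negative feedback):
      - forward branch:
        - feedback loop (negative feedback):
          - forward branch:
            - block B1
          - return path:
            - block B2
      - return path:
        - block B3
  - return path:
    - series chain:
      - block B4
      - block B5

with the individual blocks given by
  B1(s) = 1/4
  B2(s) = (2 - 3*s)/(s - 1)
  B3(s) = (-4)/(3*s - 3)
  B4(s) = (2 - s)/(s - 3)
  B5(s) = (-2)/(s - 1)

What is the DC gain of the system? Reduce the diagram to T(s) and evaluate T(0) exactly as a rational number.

1. close the feedback loop around B1, B2, giving (s - 1)/(s - 2)
2. feedback reduction of [B1/(1+B1*B2)], B3, giving (3*s - 3)/(3*s - 10)
3. cascade B4, B5, giving (2*s - 4)/(s^2 - 4*s + 3)
4. close the feedback loop around [[B1/(1+B1*B2)]/(1+[B1/(1+B1*B2)]*B3)], (B4*B5), giving (3*s^2 - 12*s + 9)/(3*s^2 - 13*s + 18)
Step 4 gives the overall T(s). Then T(0) = 9/18 = 1/2.

Therefore the answer is 1/2.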